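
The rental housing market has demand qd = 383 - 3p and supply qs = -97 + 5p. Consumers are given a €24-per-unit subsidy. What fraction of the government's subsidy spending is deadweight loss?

DWL / government spending = 45/496

Pre-subsidy: 383 - 3p = -97 + 5p gives p* = 60, q* = 203.
With the rebate, buyers effectively pay pb = ps − 24, where ps is the price sellers receive.
Demand in terms of ps becomes qd = 383 − 3(ps − 24) = 455 - 3ps. Setting this equal to supply: 455 - 3ps = -97 + 5ps, so ps = 69.
Buyers pay pb = 69 − 24 = 45; q' = -97 + 5·69 = 248.
ΔCS = ½(203 + 248)(60 − 45) = 3382.5; ΔPS = ½(203 + 248)(69 − 60) = 2029.5.
Government spending = 24 × 248 = 5952.
DWL = ½ × 24 × (248 − 203) = 540; fraction = 540 / 5952 = 45/496.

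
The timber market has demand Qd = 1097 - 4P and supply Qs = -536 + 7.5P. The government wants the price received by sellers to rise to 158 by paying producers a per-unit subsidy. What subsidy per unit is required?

Required subsidy s = 46 per unit

At a seller price of 158, quantity supplied is -536 + 7.5·158 = 649.
Buyers absorb 649 only when they pay Pb with 1097 − 4·Pb = 649, i.e. Pb = 112.
s = Ps − Pb = 158 − 112 = 46.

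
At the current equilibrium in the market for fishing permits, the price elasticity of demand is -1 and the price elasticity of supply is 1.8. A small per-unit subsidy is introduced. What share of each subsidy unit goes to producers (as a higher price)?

Producer share = 5/14

For a small subsidy around the equilibrium, the benefit split depends on the relative slopes, which at a point are proportional to the elasticities.
Buyer share = εs/(εs + |εd|) = 1.8/(1.8 + 1) = 9/14; seller share = |εd|/(εs + |εd|) = 5/14.
So producers capture 5/14 of the subsidy.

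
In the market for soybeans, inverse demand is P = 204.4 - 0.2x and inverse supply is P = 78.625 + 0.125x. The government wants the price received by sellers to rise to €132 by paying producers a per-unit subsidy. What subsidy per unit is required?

Required subsidy s = €13 per unit

At a seller price of 132, quantity supplied is -629 + 8·132 = 427.
Buyers absorb 427 only when they pay Pb = 204.4 − 0.2·427 = 119.
s = Ps − Pb = 132 − 119 = 13.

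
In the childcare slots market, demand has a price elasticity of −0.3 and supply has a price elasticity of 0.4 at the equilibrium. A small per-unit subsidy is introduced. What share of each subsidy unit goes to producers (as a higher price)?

For a small subsidy around the equilibrium, the benefit split depends on the relative slopes, which at a point are proportional to the elasticities.
Buyer share = εs/(εs + |εd|) = 0.4/(0.4 + 0.3) = 4/7; seller share = |εd|/(εs + |εd|) = 3/7.
So producers capture 3/7 of the subsidy.

Producer share = 3/7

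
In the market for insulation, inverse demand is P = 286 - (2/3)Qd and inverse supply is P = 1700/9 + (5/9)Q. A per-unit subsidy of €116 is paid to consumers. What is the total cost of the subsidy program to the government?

Government cost = 222488/11

Pre-subsidy: 286 - (2/3)Q = 1700/9 + (5/9)Q gives Q* = 874/11 and P* = 7690/33.
With the rebate, buyers effectively pay Pb = Ps − 116, where Ps is the price sellers receive.
On the curves, Pb = 286 - (2/3)Q and Ps = 1700/9 + (5/9)Q; the wedge Ps − Pb = 116 gives 1700/9 + (5/9)Q − (286 - (2/3)Q) = 116, so Q' = 1918/11.
Then Pb = 286 − (2/3)·(1918/11) = 5602/33 and Ps = 1700/9 + (5/9)·(1918/11) = 9430/33.
Government outlay = subsidy × quantity = 116 × 1918/11 = 222488/11.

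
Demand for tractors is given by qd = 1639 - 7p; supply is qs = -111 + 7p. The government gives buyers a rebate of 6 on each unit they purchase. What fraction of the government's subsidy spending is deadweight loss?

DWL / government spending = 21/1570

Pre-subsidy: 1639 - 7p = -111 + 7p gives p* = 125, q* = 764.
With the rebate, buyers effectively pay pb = ps − 6, where ps is the price sellers receive.
Demand in terms of ps becomes qd = 1639 − 7(ps − 6) = 1681 - 7ps. Setting this equal to supply: 1681 - 7ps = -111 + 7ps, so ps = 128.
Buyers pay pb = 128 − 6 = 122; q' = -111 + 7·128 = 785.
ΔCS = ½(764 + 785)(125 − 122) = 2323.5; ΔPS = ½(764 + 785)(128 − 125) = 2323.5.
Government spending = 6 × 785 = 4710.
DWL = ½ × 6 × (785 − 764) = 63; fraction = 63 / 4710 = 21/1570.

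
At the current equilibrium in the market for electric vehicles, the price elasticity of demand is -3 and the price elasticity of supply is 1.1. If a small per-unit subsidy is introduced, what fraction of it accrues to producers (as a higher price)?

Producer share = 30/41

For a small subsidy around the equilibrium, the benefit split depends on the relative slopes, which at a point are proportional to the elasticities.
Buyer share = εs/(εs + |εd|) = 1.1/(1.1 + 3) = 11/41; seller share = |εd|/(εs + |εd|) = 30/41.
So producers capture 30/41 of the subsidy.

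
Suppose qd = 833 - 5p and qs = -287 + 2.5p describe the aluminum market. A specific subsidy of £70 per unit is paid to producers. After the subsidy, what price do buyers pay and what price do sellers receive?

Buyers pay £126; sellers receive £196

Pre-subsidy: 833 - 5p = -287 + 2.5p gives p* = 448/3, q* = 259/3.
With the subsidy, sellers receive ps = pb + 70 for each unit, where pb is the price buyers pay.
Supply in terms of pb becomes qs = -287 + 2.5(pb + 70) = -112 + 2.5pb. Setting this equal to demand: 833 - 5pb = -112 + 2.5pb, so pb = 126.
Sellers receive ps = 126 + 70 = 196; q' = 833 − 5·126 = 203.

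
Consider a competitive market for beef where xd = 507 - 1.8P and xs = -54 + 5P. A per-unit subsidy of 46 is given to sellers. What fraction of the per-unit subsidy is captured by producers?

Pre-subsidy: 507 - 1.8P = -54 + 5P gives P* = 82.5, x* = 358.5.
With the subsidy, sellers receive Ps = Pb + 46 for each unit, where Pb is the price buyers pay.
Supply in terms of Pb becomes xs = -54 + 5(Pb + 46) = 176 + 5Pb. Setting this equal to demand: 507 - 1.8Pb = 176 + 5Pb, so Pb = 1655/34.
Sellers receive Ps = 1655/34 + 46 = 3219/34; x' = 507 − 1.8·(1655/34) = 14259/34.
Buyers' price falls by P* − Pb = 82.5 − 1655/34 = 575/17; sellers' price rises by Ps − P* = 3219/34 − 82.5 = 207/17.
So producers capture (207/17)/46 = 9/34 of each unit of subsidy.

Producer share = 9/34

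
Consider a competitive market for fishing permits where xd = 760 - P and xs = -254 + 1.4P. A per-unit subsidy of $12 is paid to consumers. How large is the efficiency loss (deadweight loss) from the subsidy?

Deadweight loss = $42

Pre-subsidy: 760 - P = -254 + 1.4P gives P* = 422.5, x* = 337.5.
With the rebate, buyers effectively pay Pb = Ps − 12, where Ps is the price sellers receive.
Demand in terms of Ps becomes xd = 760 − 1(Ps − 12) = 772 - Ps. Setting this equal to supply: 772 - Ps = -254 + 1.4Ps, so Ps = 427.5.
Buyers pay Pb = 427.5 − 12 = 415.5; x' = -254 + 1.4·427.5 = 344.5.
The subsidy expands output by 344.5 − 337.5 = 7 past the efficient level; on those units the gap between marginal cost and willingness to pay runs from 0 up to 12.
DWL = ½ × 12 × 7 = 42.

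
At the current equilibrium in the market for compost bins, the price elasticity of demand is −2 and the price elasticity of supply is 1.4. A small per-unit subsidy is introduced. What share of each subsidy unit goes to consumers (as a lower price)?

Consumer share = 7/17

For a small subsidy around the equilibrium, the benefit split depends on the relative slopes, which at a point are proportional to the elasticities.
Buyer share = εs/(εs + |εd|) = 1.4/(1.4 + 2) = 7/17; seller share = |εd|/(εs + |εd|) = 10/17.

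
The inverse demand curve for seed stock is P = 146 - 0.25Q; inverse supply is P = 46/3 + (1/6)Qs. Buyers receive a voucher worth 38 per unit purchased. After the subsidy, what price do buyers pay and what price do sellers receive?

Pre-subsidy: 146 - 0.25Q = 46/3 + (1/6)Q gives Q* = 313.6 and P* = 67.6.
With the rebate, buyers effectively pay Pb = Ps − 38, where Ps is the price sellers receive.
On the curves, Pb = 146 - 0.25Q and Ps = 46/3 + (1/6)Q; the wedge Ps − Pb = 38 gives 46/3 + (1/6)Q − (146 - 0.25Q) = 38, so Q' = 404.8.
Then Pb = 146 − 0.25·404.8 = 44.8 and Ps = 46/3 + (1/6)·404.8 = 82.8.

Buyers pay 44.8; sellers receive 82.8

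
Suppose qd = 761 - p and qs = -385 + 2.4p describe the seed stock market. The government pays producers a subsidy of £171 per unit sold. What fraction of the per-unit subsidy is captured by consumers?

Consumer share = 12/17

Pre-subsidy: 761 - p = -385 + 2.4p gives p* = 5730/17, q* = 7207/17.
With the subsidy, sellers receive ps = pb + 171 for each unit, where pb is the price buyers pay.
Supply in terms of pb becomes qs = -385 + 2.4(pb + 171) = 25.4 + 2.4pb. Setting this equal to demand: 761 - pb = 25.4 + 2.4pb, so pb = 3678/17.
Sellers receive ps = 3678/17 + 171 = 6585/17; q' = 761 − 1·(3678/17) = 9259/17.
Buyers' price falls by p* − pb = 5730/17 − 3678/17 = 2052/17; sellers' price rises by ps − p* = 6585/17 − 5730/17 = 855/17.
So consumers capture (2052/17)/171 = 12/17 of each unit of subsidy.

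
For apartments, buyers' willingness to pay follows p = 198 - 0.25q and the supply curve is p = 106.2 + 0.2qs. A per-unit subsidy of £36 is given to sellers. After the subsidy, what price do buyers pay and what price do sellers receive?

Pre-subsidy: 198 - 0.25q = 106.2 + 0.2q gives q* = 204 and p* = 147.
With the subsidy, sellers receive ps = pb + 36 for each unit, where pb is the price buyers pay.
On the curves, pb = 198 - 0.25q and ps = 106.2 + 0.2q; the wedge ps − pb = 36 gives 106.2 + 0.2q − (198 - 0.25q) = 36, so q' = 284.
Then pb = 198 − 0.25·284 = 127 and ps = 106.2 + 0.2·284 = 163.

Buyers pay £127; sellers receive £163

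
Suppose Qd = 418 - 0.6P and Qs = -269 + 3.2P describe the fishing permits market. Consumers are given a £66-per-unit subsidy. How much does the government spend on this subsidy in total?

Government cost = 2149818/95

Pre-subsidy: 418 - 0.6P = -269 + 3.2P gives P* = 3435/19, Q* = 5881/19.
With the rebate, buyers effectively pay Pb = Ps − 66, where Ps is the price sellers receive.
Demand in terms of Ps becomes Qd = 418 − 0.6(Ps − 66) = 457.6 - 0.6Ps. Setting this equal to supply: 457.6 - 0.6Ps = -269 + 3.2Ps, so Ps = 3633/19.
Buyers pay Pb = 3633/19 − 66 = 2379/19; Q' = -269 + 3.2·(3633/19) = 32573/95.
Government outlay = subsidy × quantity = 66 × 32573/95 = 2149818/95.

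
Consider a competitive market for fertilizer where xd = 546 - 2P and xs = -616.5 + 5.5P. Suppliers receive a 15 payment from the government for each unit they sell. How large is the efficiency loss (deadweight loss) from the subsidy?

Pre-subsidy: 546 - 2P = -616.5 + 5.5P gives P* = 155, x* = 236.
With the subsidy, sellers receive Ps = Pb + 15 for each unit, where Pb is the price buyers pay.
Supply in terms of Pb becomes xs = -616.5 + 5.5(Pb + 15) = -534 + 5.5Pb. Setting this equal to demand: 546 - 2Pb = -534 + 5.5Pb, so Pb = 144.
Sellers receive Ps = 144 + 15 = 159; x' = 546 − 2·144 = 258.
The subsidy expands output by 258 − 236 = 22 past the efficient level; on those units the gap between marginal cost and willingness to pay runs from 0 up to 15.
DWL = ½ × 15 × 22 = 165.

Deadweight loss = 165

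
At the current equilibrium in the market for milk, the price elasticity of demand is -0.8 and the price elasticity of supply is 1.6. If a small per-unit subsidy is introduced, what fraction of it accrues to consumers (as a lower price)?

For a small subsidy around the equilibrium, the benefit split depends on the relative slopes, which at a point are proportional to the elasticities.
Buyer share = εs/(εs + |εd|) = 1.6/(1.6 + 0.8) = 2/3; seller share = |εd|/(εs + |εd|) = 1/3.

Consumer share = 2/3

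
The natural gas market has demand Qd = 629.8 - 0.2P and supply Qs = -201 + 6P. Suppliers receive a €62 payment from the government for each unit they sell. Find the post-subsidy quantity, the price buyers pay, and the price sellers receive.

Pre-subsidy: 629.8 - 0.2P = -201 + 6P gives P* = 134, Q* = 603.
With the subsidy, sellers receive Ps = Pb + 62 for each unit, where Pb is the price buyers pay.
Supply in terms of Pb becomes Qs = -201 + 6(Pb + 62) = 171 + 6Pb. Setting this equal to demand: 629.8 - 0.2Pb = 171 + 6Pb, so Pb = 74.
Sellers receive Ps = 74 + 62 = 136; Q' = 629.8 − 0.2·74 = 615.

Q' = 615; buyers pay €74; sellers receive €136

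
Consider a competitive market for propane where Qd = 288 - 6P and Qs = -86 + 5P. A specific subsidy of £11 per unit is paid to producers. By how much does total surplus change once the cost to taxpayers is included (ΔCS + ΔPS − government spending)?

Pre-subsidy: 288 - 6P = -86 + 5P gives P* = 34, Q* = 84.
With the subsidy, sellers receive Ps = Pb + 11 for each unit, where Pb is the price buyers pay.
Supply in terms of Pb becomes Qs = -86 + 5(Pb + 11) = -31 + 5Pb. Setting this equal to demand: 288 - 6Pb = -31 + 5Pb, so Pb = 29.
Sellers receive Ps = 29 + 11 = 40; Q' = 288 − 6·29 = 114.
ΔCS = ½(84 + 114)(34 − 29) = 495; ΔPS = ½(84 + 114)(40 − 34) = 594.
Government spending = 11 × 114 = 1254.
Net change = 495 + 594 − 1254 = -165. The loss equals the DWL triangle ½·11·30.

Net change in total surplus = -£165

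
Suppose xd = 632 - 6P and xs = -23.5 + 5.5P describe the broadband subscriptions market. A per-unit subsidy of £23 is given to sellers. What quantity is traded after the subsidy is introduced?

Pre-subsidy: 632 - 6P = -23.5 + 5.5P gives P* = 57, x* = 290.
With the subsidy, sellers receive Ps = Pb + 23 for each unit, where Pb is the price buyers pay.
Supply in terms of Pb becomes xs = -23.5 + 5.5(Pb + 23) = 103 + 5.5Pb. Setting this equal to demand: 632 - 6Pb = 103 + 5.5Pb, so Pb = 46.
Sellers receive Ps = 46 + 23 = 69; x' = 632 − 6·46 = 356.

x' = 356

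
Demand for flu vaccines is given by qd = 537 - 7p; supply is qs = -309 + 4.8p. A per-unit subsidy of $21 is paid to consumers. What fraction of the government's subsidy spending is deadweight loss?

Pre-subsidy: 537 - 7p = -309 + 4.8p gives p* = 4230/59, q* = 2073/59.
With the rebate, buyers effectively pay pb = ps − 21, where ps is the price sellers receive.
Demand in terms of ps becomes qd = 537 − 7(ps − 21) = 684 - 7ps. Setting this equal to supply: 684 - 7ps = -309 + 4.8ps, so ps = 4965/59.
Buyers pay pb = 4965/59 − 21 = 3726/59; q' = -309 + 4.8·(4965/59) = 5601/59.
ΔCS = ½(2073/59 + 5601/59)(4230/59 − 3726/59) = 1933848/3481; ΔPS = ½(2073/59 + 5601/59)(4965/59 − 4230/59) = 2820195/3481.
Government spending = 21 × 5601/59 = 117621/59.
DWL = ½ × 21 × (5601/59 − 2073/59) = 37044/59; fraction = (37044/59) / (117621/59) = 588/1867.

DWL / government spending = 588/1867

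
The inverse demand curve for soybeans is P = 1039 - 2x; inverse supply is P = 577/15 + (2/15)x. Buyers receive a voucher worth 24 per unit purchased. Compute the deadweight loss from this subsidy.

Deadweight loss = 135

Pre-subsidy: 1039 - 2x = 577/15 + (2/15)x gives x* = 469 and P* = 101.
With the rebate, buyers effectively pay Pb = Ps − 24, where Ps is the price sellers receive.
On the curves, Pb = 1039 - 2x and Ps = 577/15 + (2/15)x; the wedge Ps − Pb = 24 gives 577/15 + (2/15)x − (1039 - 2x) = 24, so x' = 480.25.
Then Pb = 1039 − 2·480.25 = 78.5 and Ps = 577/15 + (2/15)·480.25 = 102.5.
The subsidy expands output by 480.25 − 469 = 11.25 past the efficient level; on those units the gap between marginal cost and willingness to pay runs from 0 up to 24.
DWL = ½ × 24 × 11.25 = 135.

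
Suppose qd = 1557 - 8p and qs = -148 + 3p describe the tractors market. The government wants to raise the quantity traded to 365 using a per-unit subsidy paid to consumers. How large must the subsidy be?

At q = 365, invert demand for the buyer price: pb = (1557 − 365)/8 = 149; invert supply for the seller price: ps = (365 − (-148))/3 = 171.
The subsidy must fill the gap: s = ps − pb = 171 − 149 = 22.

Required subsidy s = 22 per unit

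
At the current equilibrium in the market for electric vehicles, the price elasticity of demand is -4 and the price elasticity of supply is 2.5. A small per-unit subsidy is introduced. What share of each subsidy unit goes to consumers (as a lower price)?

Consumer share = 5/13

For a small subsidy around the equilibrium, the benefit split depends on the relative slopes, which at a point are proportional to the elasticities.
Buyer share = εs/(εs + |εd|) = 2.5/(2.5 + 4) = 5/13; seller share = |εd|/(εs + |εd|) = 8/13.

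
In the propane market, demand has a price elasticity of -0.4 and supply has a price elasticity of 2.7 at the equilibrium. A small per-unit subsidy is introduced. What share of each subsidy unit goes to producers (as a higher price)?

Producer share = 4/31

For a small subsidy around the equilibrium, the benefit split depends on the relative slopes, which at a point are proportional to the elasticities.
Buyer share = εs/(εs + |εd|) = 2.7/(2.7 + 0.4) = 27/31; seller share = |εd|/(εs + |εd|) = 4/31.
So producers capture 4/31 of the subsidy.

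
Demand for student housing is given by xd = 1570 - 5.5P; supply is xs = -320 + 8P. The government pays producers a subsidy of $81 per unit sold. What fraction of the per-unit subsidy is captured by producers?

Producer share = 11/27

Pre-subsidy: 1570 - 5.5P = -320 + 8P gives P* = 140, x* = 800.
With the subsidy, sellers receive Ps = Pb + 81 for each unit, where Pb is the price buyers pay.
Supply in terms of Pb becomes xs = -320 + 8(Pb + 81) = 328 + 8Pb. Setting this equal to demand: 1570 - 5.5Pb = 328 + 8Pb, so Pb = 92.
Sellers receive Ps = 92 + 81 = 173; x' = 1570 − 5.5·92 = 1064.
Buyers' price falls by P* − Pb = 140 − 92 = 48; sellers' price rises by Ps − P* = 173 − 140 = 33.
So producers capture 33/81 = 11/27 of each unit of subsidy.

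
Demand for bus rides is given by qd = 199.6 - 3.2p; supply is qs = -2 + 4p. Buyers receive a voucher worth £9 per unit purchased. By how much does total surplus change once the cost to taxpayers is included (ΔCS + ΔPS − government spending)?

Net change in total surplus = -£72

Pre-subsidy: 199.6 - 3.2p = -2 + 4p gives p* = 28, q* = 110.
With the rebate, buyers effectively pay pb = ps − 9, where ps is the price sellers receive.
Demand in terms of ps becomes qd = 199.6 − 3.2(ps − 9) = 228.4 - 3.2ps. Setting this equal to supply: 228.4 - 3.2ps = -2 + 4ps, so ps = 32.
Buyers pay pb = 32 − 9 = 23; q' = -2 + 4·32 = 126.
ΔCS = ½(110 + 126)(28 − 23) = 590; ΔPS = ½(110 + 126)(32 − 28) = 472.
Government spending = 9 × 126 = 1134.
Net change = 590 + 472 − 1134 = -72. The loss equals the DWL triangle ½·9·16.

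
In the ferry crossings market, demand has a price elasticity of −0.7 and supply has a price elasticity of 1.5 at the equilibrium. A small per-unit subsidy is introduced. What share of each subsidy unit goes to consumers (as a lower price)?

Consumer share = 15/22

For a small subsidy around the equilibrium, the benefit split depends on the relative slopes, which at a point are proportional to the elasticities.
Buyer share = εs/(εs + |εd|) = 1.5/(1.5 + 0.7) = 15/22; seller share = |εd|/(εs + |εd|) = 7/22.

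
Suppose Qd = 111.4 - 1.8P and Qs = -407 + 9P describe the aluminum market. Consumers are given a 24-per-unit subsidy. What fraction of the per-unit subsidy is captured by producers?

Producer share = 1/6

Pre-subsidy: 111.4 - 1.8P = -407 + 9P gives P* = 48, Q* = 25.
With the rebate, buyers effectively pay Pb = Ps − 24, where Ps is the price sellers receive.
Demand in terms of Ps becomes Qd = 111.4 − 1.8(Ps − 24) = 154.6 - 1.8Ps. Setting this equal to supply: 154.6 - 1.8Ps = -407 + 9Ps, so Ps = 52.
Buyers pay Pb = 52 − 24 = 28; Q' = -407 + 9·52 = 61.
Buyers' price falls by P* − Pb = 48 − 28 = 20; sellers' price rises by Ps − P* = 52 − 48 = 4.
So producers capture 4/24 = 1/6 of each unit of subsidy.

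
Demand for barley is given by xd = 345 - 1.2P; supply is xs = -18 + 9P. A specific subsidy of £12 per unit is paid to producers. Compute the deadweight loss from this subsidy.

Pre-subsidy: 345 - 1.2P = -18 + 9P gives P* = 605/17, x* = 5139/17.
With the subsidy, sellers receive Ps = Pb + 12 for each unit, where Pb is the price buyers pay.
Supply in terms of Pb becomes xs = -18 + 9(Pb + 12) = 90 + 9Pb. Setting this equal to demand: 345 - 1.2Pb = 90 + 9Pb, so Pb = 25.
Sellers receive Ps = 25 + 12 = 37; x' = 345 − 1.2·25 = 315.
The subsidy expands output by 315 − 5139/17 = 216/17 past the efficient level; on those units the gap between marginal cost and willingness to pay runs from 0 up to 12.
DWL = ½ × 12 × 216/17 = 1296/17.

Deadweight loss = 1296/17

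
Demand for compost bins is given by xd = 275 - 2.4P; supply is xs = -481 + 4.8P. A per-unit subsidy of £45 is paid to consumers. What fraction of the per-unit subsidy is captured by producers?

Pre-subsidy: 275 - 2.4P = -481 + 4.8P gives P* = 105, x* = 23.
With the rebate, buyers effectively pay Pb = Ps − 45, where Ps is the price sellers receive.
Demand in terms of Ps becomes xd = 275 − 2.4(Ps − 45) = 383 - 2.4Ps. Setting this equal to supply: 383 - 2.4Ps = -481 + 4.8Ps, so Ps = 120.
Buyers pay Pb = 120 − 45 = 75; x' = -481 + 4.8·120 = 95.
Buyers' price falls by P* − Pb = 105 − 75 = 30; sellers' price rises by Ps − P* = 120 − 105 = 15.
So producers capture 15/45 = 1/3 of each unit of subsidy.

Producer share = 1/3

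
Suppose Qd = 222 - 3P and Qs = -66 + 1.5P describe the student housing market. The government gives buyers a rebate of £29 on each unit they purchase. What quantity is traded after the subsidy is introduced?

Q' = 59

Pre-subsidy: 222 - 3P = -66 + 1.5P gives P* = 64, Q* = 30.
With the rebate, buyers effectively pay Pb = Ps − 29, where Ps is the price sellers receive.
Demand in terms of Ps becomes Qd = 222 − 3(Ps − 29) = 309 - 3Ps. Setting this equal to supply: 309 - 3Ps = -66 + 1.5Ps, so Ps = 250/3.
Buyers pay Pb = 250/3 − 29 = 163/3; Q' = -66 + 1.5·(250/3) = 59.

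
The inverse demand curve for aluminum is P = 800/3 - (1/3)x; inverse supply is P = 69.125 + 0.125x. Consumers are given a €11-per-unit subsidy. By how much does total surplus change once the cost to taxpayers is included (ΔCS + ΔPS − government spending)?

Net change in total surplus = -€132

Pre-subsidy: 800/3 - (1/3)x = 69.125 + 0.125x gives x* = 431 and P* = 123.
With the rebate, buyers effectively pay Pb = Ps − 11, where Ps is the price sellers receive.
On the curves, Pb = 800/3 - (1/3)x and Ps = 69.125 + 0.125x; the wedge Ps − Pb = 11 gives 69.125 + 0.125x − (800/3 - (1/3)x) = 11, so x' = 455.
Then Pb = 800/3 − (1/3)·455 = 115 and Ps = 69.125 + 0.125·455 = 126.
ΔCS = ½(431 + 455)(123 − 115) = 3544; ΔPS = ½(431 + 455)(126 − 123) = 1329.
Government spending = 11 × 455 = 5005.
Net change = 3544 + 1329 − 5005 = -132. The loss equals the DWL triangle ½·11·24.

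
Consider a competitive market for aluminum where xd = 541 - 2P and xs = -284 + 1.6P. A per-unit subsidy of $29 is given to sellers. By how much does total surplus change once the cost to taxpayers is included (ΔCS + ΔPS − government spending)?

Net change in total surplus = -3364/9

Pre-subsidy: 541 - 2P = -284 + 1.6P gives P* = 1375/6, x* = 248/3.
With the subsidy, sellers receive Ps = Pb + 29 for each unit, where Pb is the price buyers pay.
Supply in terms of Pb becomes xs = -284 + 1.6(Pb + 29) = -237.6 + 1.6Pb. Setting this equal to demand: 541 - 2Pb = -237.6 + 1.6Pb, so Pb = 3893/18.
Sellers receive Ps = 3893/18 + 29 = 4415/18; x' = 541 − 2·(3893/18) = 976/9.
ΔCS = ½(248/3 + 976/9)(1375/6 − 3893/18) = 99760/81; ΔPS = ½(248/3 + 976/9)(4415/18 − 1375/6) = 124700/81.
Government spending = 29 × 976/9 = 28304/9.
Net change = 99760/81 + 124700/81 − 28304/9 = -3364/9. The loss equals the DWL triangle ½·29·232/9.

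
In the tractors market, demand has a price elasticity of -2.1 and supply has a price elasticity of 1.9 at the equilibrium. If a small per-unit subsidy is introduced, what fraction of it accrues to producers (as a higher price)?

Producer share = 0.525

For a small subsidy around the equilibrium, the benefit split depends on the relative slopes, which at a point are proportional to the elasticities.
Buyer share = εs/(εs + |εd|) = 1.9/(1.9 + 2.1) = 0.475; seller share = |εd|/(εs + |εd|) = 0.525.
So producers capture 0.525 of the subsidy.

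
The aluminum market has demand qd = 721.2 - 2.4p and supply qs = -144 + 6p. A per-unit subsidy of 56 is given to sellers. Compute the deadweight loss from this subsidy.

Pre-subsidy: 721.2 - 2.4p = -144 + 6p gives p* = 103, q* = 474.
With the subsidy, sellers receive ps = pb + 56 for each unit, where pb is the price buyers pay.
Supply in terms of pb becomes qs = -144 + 6(pb + 56) = 192 + 6pb. Setting this equal to demand: 721.2 - 2.4pb = 192 + 6pb, so pb = 63.
Sellers receive ps = 63 + 56 = 119; q' = 721.2 − 2.4·63 = 570.
The subsidy expands output by 570 − 474 = 96 past the efficient level; on those units the gap between marginal cost and willingness to pay runs from 0 up to 56.
DWL = ½ × 56 × 96 = 2688.

Deadweight loss = 2688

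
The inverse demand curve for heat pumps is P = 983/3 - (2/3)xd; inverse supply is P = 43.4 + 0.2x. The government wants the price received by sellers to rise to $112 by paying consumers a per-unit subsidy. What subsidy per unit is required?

At a seller price of 112, quantity supplied is -217 + 5·112 = 343.
Buyers absorb 343 only when they pay Pb = 983/3 − (2/3)·343 = 99.
s = Ps − Pb = 112 − 99 = 13.

Required subsidy s = $13 per unit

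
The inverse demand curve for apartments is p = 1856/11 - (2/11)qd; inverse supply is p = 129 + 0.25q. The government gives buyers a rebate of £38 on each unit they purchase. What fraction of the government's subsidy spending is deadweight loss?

DWL / government spending = 11/45

Pre-subsidy: 1856/11 - (2/11)q = 129 + 0.25q gives q* = 92 and p* = 152.
With the rebate, buyers effectively pay pb = ps − 38, where ps is the price sellers receive.
On the curves, pb = 1856/11 - (2/11)q and ps = 129 + 0.25q; the wedge ps − pb = 38 gives 129 + 0.25q − (1856/11 - (2/11)q) = 38, so q' = 180.
Then pb = 1856/11 − (2/11)·180 = 136 and ps = 129 + 0.25·180 = 174.
ΔCS = ½(92 + 180)(152 − 136) = 2176; ΔPS = ½(92 + 180)(174 − 152) = 2992.
Government spending = 38 × 180 = 6840.
DWL = ½ × 38 × (180 − 92) = 1672; fraction = 1672 / 6840 = 11/45.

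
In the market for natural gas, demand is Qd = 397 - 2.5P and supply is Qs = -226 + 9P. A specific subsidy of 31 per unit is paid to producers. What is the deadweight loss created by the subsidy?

Deadweight loss = 43245/46

Pre-subsidy: 397 - 2.5P = -226 + 9P gives P* = 1246/23, Q* = 6016/23.
With the subsidy, sellers receive Ps = Pb + 31 for each unit, where Pb is the price buyers pay.
Supply in terms of Pb becomes Qs = -226 + 9(Pb + 31) = 53 + 9Pb. Setting this equal to demand: 397 - 2.5Pb = 53 + 9Pb, so Pb = 688/23.
Sellers receive Ps = 688/23 + 31 = 1401/23; Q' = 397 − 2.5·(688/23) = 7411/23.
The subsidy expands output by 7411/23 − 6016/23 = 1395/23 past the efficient level; on those units the gap between marginal cost and willingness to pay runs from 0 up to 31.
DWL = ½ × 31 × 1395/23 = 43245/46.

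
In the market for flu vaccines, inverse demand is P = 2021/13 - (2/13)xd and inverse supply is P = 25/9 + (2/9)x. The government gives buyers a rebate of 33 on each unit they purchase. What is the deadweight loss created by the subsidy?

Pre-subsidy: 2021/13 - (2/13)x = 25/9 + (2/9)x gives x* = 406 and P* = 93.
With the rebate, buyers effectively pay Pb = Ps − 33, where Ps is the price sellers receive.
On the curves, Pb = 2021/13 - (2/13)x and Ps = 25/9 + (2/9)x; the wedge Ps − Pb = 33 gives 25/9 + (2/9)x − (2021/13 - (2/13)x) = 33, so x' = 493.75.
Then Pb = 2021/13 − (2/13)·493.75 = 79.5 and Ps = 25/9 + (2/9)·493.75 = 112.5.
The subsidy expands output by 493.75 − 406 = 87.75 past the efficient level; on those units the gap between marginal cost and willingness to pay runs from 0 up to 33.
DWL = ½ × 33 × 87.75 = 1447.875.

Deadweight loss = 1447.875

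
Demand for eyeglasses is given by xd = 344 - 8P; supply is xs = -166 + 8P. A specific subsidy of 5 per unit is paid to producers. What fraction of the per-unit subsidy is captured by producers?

Pre-subsidy: 344 - 8P = -166 + 8P gives P* = 31.875, x* = 89.
With the subsidy, sellers receive Ps = Pb + 5 for each unit, where Pb is the price buyers pay.
Supply in terms of Pb becomes xs = -166 + 8(Pb + 5) = -126 + 8Pb. Setting this equal to demand: 344 - 8Pb = -126 + 8Pb, so Pb = 29.375.
Sellers receive Ps = 29.375 + 5 = 34.375; x' = 344 − 8·29.375 = 109.
Buyers' price falls by P* − Pb = 31.875 − 29.375 = 2.5; sellers' price rises by Ps − P* = 34.375 − 31.875 = 2.5.
So producers capture 2.5/5 = 0.5 of each unit of subsidy.

Producer share = 0.5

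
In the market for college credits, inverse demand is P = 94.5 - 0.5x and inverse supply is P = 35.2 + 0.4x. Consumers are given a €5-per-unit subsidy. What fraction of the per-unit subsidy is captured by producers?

Producer share = 4/9

Pre-subsidy: 94.5 - 0.5x = 35.2 + 0.4x gives x* = 593/9 and P* = 554/9.
With the rebate, buyers effectively pay Pb = Ps − 5, where Ps is the price sellers receive.
On the curves, Pb = 94.5 - 0.5x and Ps = 35.2 + 0.4x; the wedge Ps − Pb = 5 gives 35.2 + 0.4x − (94.5 - 0.5x) = 5, so x' = 643/9.
Then Pb = 94.5 − 0.5·(643/9) = 529/9 and Ps = 35.2 + 0.4·(643/9) = 574/9.
Buyers' price falls by P* − Pb = 554/9 − 529/9 = 25/9; sellers' price rises by Ps − P* = 574/9 − 554/9 = 20/9.
So producers capture (20/9)/5 = 4/9 of each unit of subsidy.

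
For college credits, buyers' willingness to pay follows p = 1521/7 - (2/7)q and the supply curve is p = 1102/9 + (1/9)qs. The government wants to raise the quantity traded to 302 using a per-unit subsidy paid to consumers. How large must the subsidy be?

Required subsidy s = 25 per unit

At q = 302, from the demand curve buyers pay pb = 1521/7 − (2/7)·302 = 131; from the supply curve sellers need ps = 1102/9 + (1/9)·302 = 156.
The subsidy must fill the gap: s = ps − pb = 156 − 131 = 25.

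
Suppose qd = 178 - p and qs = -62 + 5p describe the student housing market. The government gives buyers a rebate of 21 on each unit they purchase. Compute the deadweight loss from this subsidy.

Pre-subsidy: 178 - p = -62 + 5p gives p* = 40, q* = 138.
With the rebate, buyers effectively pay pb = ps − 21, where ps is the price sellers receive.
Demand in terms of ps becomes qd = 178 − 1(ps − 21) = 199 - ps. Setting this equal to supply: 199 - ps = -62 + 5ps, so ps = 43.5.
Buyers pay pb = 43.5 − 21 = 22.5; q' = -62 + 5·43.5 = 155.5.
The subsidy expands output by 155.5 − 138 = 17.5 past the efficient level; on those units the gap between marginal cost and willingness to pay runs from 0 up to 21.
DWL = ½ × 21 × 17.5 = 183.75.

Deadweight loss = 183.75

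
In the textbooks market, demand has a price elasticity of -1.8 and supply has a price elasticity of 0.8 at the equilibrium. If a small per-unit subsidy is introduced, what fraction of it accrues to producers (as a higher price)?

For a small subsidy around the equilibrium, the benefit split depends on the relative slopes, which at a point are proportional to the elasticities.
Buyer share = εs/(εs + |εd|) = 0.8/(0.8 + 1.8) = 4/13; seller share = |εd|/(εs + |εd|) = 9/13.
So producers capture 9/13 of the subsidy.

Producer share = 9/13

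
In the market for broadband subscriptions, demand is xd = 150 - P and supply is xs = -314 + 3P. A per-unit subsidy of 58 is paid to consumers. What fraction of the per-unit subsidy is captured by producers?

Pre-subsidy: 150 - P = -314 + 3P gives P* = 116, x* = 34.
With the rebate, buyers effectively pay Pb = Ps − 58, where Ps is the price sellers receive.
Demand in terms of Ps becomes xd = 150 − 1(Ps − 58) = 208 - Ps. Setting this equal to supply: 208 - Ps = -314 + 3Ps, so Ps = 130.5.
Buyers pay Pb = 130.5 − 58 = 72.5; x' = -314 + 3·130.5 = 77.5.
Buyers' price falls by P* − Pb = 116 − 72.5 = 43.5; sellers' price rises by Ps − P* = 130.5 − 116 = 14.5.
So producers capture 14.5/58 = 0.25 of each unit of subsidy.

Producer share = 0.25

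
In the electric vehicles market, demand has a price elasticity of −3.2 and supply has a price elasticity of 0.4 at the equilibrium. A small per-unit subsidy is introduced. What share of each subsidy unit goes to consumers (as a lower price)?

For a small subsidy around the equilibrium, the benefit split depends on the relative slopes, which at a point are proportional to the elasticities.
Buyer share = εs/(εs + |εd|) = 0.4/(0.4 + 3.2) = 1/9; seller share = |εd|/(εs + |εd|) = 8/9.

Consumer share = 1/9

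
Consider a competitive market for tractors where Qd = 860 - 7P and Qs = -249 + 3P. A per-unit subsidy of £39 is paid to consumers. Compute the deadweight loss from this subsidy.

Deadweight loss = £1597.05

Pre-subsidy: 860 - 7P = -249 + 3P gives P* = 110.9, Q* = 83.7.
With the rebate, buyers effectively pay Pb = Ps − 39, where Ps is the price sellers receive.
Demand in terms of Ps becomes Qd = 860 − 7(Ps − 39) = 1133 - 7Ps. Setting this equal to supply: 1133 - 7Ps = -249 + 3Ps, so Ps = 138.2.
Buyers pay Pb = 138.2 − 39 = 99.2; Q' = -249 + 3·138.2 = 165.6.
The subsidy expands output by 165.6 − 83.7 = 81.9 past the efficient level; on those units the gap between marginal cost and willingness to pay runs from 0 up to 39.
DWL = ½ × 39 × 81.9 = 1597.05.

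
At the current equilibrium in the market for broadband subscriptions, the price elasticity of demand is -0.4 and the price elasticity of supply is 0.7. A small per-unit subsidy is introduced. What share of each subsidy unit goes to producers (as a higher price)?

For a small subsidy around the equilibrium, the benefit split depends on the relative slopes, which at a point are proportional to the elasticities.
Buyer share = εs/(εs + |εd|) = 0.7/(0.7 + 0.4) = 7/11; seller share = |εd|/(εs + |εd|) = 4/11.
So producers capture 4/11 of the subsidy.

Producer share = 4/11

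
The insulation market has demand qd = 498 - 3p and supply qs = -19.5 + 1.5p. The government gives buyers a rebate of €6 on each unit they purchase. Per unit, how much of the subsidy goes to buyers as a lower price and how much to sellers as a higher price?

Pre-subsidy: 498 - 3p = -19.5 + 1.5p gives p* = 115, q* = 153.
With the rebate, buyers effectively pay pb = ps − 6, where ps is the price sellers receive.
Demand in terms of ps becomes qd = 498 − 3(ps − 6) = 516 - 3ps. Setting this equal to supply: 516 - 3ps = -19.5 + 1.5ps, so ps = 119.
Buyers pay pb = 119 − 6 = 113; q' = -19.5 + 1.5·119 = 159.
Buyers' price falls by p* − pb = 115 − 113 = 2; sellers' price rises by ps − p* = 119 − 115 = 4.

Buyers gain €2 per unit; sellers gain €4 per unit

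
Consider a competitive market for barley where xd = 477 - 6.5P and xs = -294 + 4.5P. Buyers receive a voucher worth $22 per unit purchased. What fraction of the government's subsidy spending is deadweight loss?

DWL / government spending = 429/1172

Pre-subsidy: 477 - 6.5P = -294 + 4.5P gives P* = 771/11, x* = 471/22.
With the rebate, buyers effectively pay Pb = Ps − 22, where Ps is the price sellers receive.
Demand in terms of Ps becomes xd = 477 − 6.5(Ps − 22) = 620 - 6.5Ps. Setting this equal to supply: 620 - 6.5Ps = -294 + 4.5Ps, so Ps = 914/11.
Buyers pay Pb = 914/11 − 22 = 672/11; x' = -294 + 4.5·(914/11) = 879/11.
ΔCS = ½(471/22 + 879/11)(771/11 − 672/11) = 20061/44; ΔPS = ½(471/22 + 879/11)(914/11 − 771/11) = 28977/44.
Government spending = 22 × 879/11 = 1758.
DWL = ½ × 22 × (879/11 − 471/22) = 643.5; fraction = 643.5 / 1758 = 429/1172.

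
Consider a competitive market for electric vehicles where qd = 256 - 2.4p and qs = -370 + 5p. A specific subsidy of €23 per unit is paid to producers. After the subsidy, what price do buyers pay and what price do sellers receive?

Buyers pay 2555/37; sellers receive 3406/37

Pre-subsidy: 256 - 2.4p = -370 + 5p gives p* = 3130/37, q* = 1960/37.
With the subsidy, sellers receive ps = pb + 23 for each unit, where pb is the price buyers pay.
Supply in terms of pb becomes qs = -370 + 5(pb + 23) = -255 + 5pb. Setting this equal to demand: 256 - 2.4pb = -255 + 5pb, so pb = 2555/37.
Sellers receive ps = 2555/37 + 23 = 3406/37; q' = 256 − 2.4·(2555/37) = 3340/37.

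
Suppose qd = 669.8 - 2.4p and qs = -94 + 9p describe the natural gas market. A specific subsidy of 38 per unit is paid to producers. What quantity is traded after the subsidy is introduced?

Pre-subsidy: 669.8 - 2.4p = -94 + 9p gives p* = 67, q* = 509.
With the subsidy, sellers receive ps = pb + 38 for each unit, where pb is the price buyers pay.
Supply in terms of pb becomes qs = -94 + 9(pb + 38) = 248 + 9pb. Setting this equal to demand: 669.8 - 2.4pb = 248 + 9pb, so pb = 37.
Sellers receive ps = 37 + 38 = 75; q' = 669.8 − 2.4·37 = 581.

q' = 581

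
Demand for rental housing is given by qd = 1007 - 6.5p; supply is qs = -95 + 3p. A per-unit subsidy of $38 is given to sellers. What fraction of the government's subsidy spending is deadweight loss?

Pre-subsidy: 1007 - 6.5p = -95 + 3p gives p* = 116, q* = 253.
With the subsidy, sellers receive ps = pb + 38 for each unit, where pb is the price buyers pay.
Supply in terms of pb becomes qs = -95 + 3(pb + 38) = 19 + 3pb. Setting this equal to demand: 1007 - 6.5pb = 19 + 3pb, so pb = 104.
Sellers receive ps = 104 + 38 = 142; q' = 1007 − 6.5·104 = 331.
ΔCS = ½(253 + 331)(116 − 104) = 3504; ΔPS = ½(253 + 331)(142 − 116) = 7592.
Government spending = 38 × 331 = 12578.
DWL = ½ × 38 × (331 − 253) = 1482; fraction = 1482 / 12578 = 39/331.

DWL / government spending = 39/331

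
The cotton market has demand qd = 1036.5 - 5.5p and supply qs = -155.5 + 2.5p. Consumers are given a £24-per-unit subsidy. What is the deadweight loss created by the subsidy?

Deadweight loss = £495

Pre-subsidy: 1036.5 - 5.5p = -155.5 + 2.5p gives p* = 149, q* = 217.
With the rebate, buyers effectively pay pb = ps − 24, where ps is the price sellers receive.
Demand in terms of ps becomes qd = 1036.5 − 5.5(ps − 24) = 1168.5 - 5.5ps. Setting this equal to supply: 1168.5 - 5.5ps = -155.5 + 2.5ps, so ps = 165.5.
Buyers pay pb = 165.5 − 24 = 141.5; q' = -155.5 + 2.5·165.5 = 258.25.
The subsidy expands output by 258.25 − 217 = 41.25 past the efficient level; on those units the gap between marginal cost and willingness to pay runs from 0 up to 24.
DWL = ½ × 24 × 41.25 = 495.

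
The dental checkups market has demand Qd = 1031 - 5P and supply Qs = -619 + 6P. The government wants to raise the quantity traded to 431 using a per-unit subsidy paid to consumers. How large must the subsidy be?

Required subsidy s = 55 per unit

At Q = 431, invert demand for the buyer price: Pb = (1031 − 431)/5 = 120; invert supply for the seller price: Ps = (431 − (-619))/6 = 175.
The subsidy must fill the gap: s = Ps − Pb = 175 − 120 = 55.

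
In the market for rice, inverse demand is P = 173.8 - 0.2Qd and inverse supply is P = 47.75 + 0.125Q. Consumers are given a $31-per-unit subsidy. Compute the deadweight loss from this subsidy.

Pre-subsidy: 173.8 - 0.2Q = 47.75 + 0.125Q gives Q* = 5042/13 and P* = 1251/13.
With the rebate, buyers effectively pay Pb = Ps − 31, where Ps is the price sellers receive.
On the curves, Pb = 173.8 - 0.2Q and Ps = 47.75 + 0.125Q; the wedge Ps − Pb = 31 gives 47.75 + 0.125Q − (173.8 - 0.2Q) = 31, so Q' = 6282/13.
Then Pb = 173.8 − 0.2·(6282/13) = 1003/13 and Ps = 47.75 + 0.125·(6282/13) = 1406/13.
The subsidy expands output by 6282/13 − 5042/13 = 1240/13 past the efficient level; on those units the gap between marginal cost and willingness to pay runs from 0 up to 31.
DWL = ½ × 31 × 1240/13 = 19220/13.

Deadweight loss = 19220/13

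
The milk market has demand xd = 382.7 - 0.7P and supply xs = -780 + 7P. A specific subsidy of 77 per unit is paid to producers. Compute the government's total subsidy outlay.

Government cost = 25102

Pre-subsidy: 382.7 - 0.7P = -780 + 7P gives P* = 151, x* = 277.
With the subsidy, sellers receive Ps = Pb + 77 for each unit, where Pb is the price buyers pay.
Supply in terms of Pb becomes xs = -780 + 7(Pb + 77) = -241 + 7Pb. Setting this equal to demand: 382.7 - 0.7Pb = -241 + 7Pb, so Pb = 81.
Sellers receive Ps = 81 + 77 = 158; x' = 382.7 − 0.7·81 = 326.
Government outlay = subsidy × quantity = 77 × 326 = 25102.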